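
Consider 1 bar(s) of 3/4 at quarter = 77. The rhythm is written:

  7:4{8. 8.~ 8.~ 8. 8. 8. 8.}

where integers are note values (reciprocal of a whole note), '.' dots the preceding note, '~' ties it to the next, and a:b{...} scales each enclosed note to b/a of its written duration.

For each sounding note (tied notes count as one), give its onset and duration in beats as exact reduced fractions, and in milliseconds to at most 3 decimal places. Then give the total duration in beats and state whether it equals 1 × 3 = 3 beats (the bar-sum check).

1) 0.0ms=0b +333.952ms=3/7b
2) 333.952ms=3/7b +1001.855ms=9/7b
3) 1335.807ms=12/7b +333.952ms=3/7b
4) 1669.759ms=15/7b +333.952ms=3/7b
5) 2003.711ms=18/7b +333.952ms=3/7b
Σ=3b of 3 (77bpm 3/4) — PASS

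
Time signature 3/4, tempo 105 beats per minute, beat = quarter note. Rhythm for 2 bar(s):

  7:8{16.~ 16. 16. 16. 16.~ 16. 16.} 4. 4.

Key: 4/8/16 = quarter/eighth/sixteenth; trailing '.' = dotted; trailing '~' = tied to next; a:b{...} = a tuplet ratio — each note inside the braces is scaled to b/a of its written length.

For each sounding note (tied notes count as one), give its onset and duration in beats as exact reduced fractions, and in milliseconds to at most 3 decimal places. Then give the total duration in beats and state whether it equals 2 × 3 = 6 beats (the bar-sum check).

1) 0.0ms=0b +489.796ms=6/7b
2) 489.796ms=6/7b +244.898ms=3/7b
3) 734.694ms=9/7b +244.898ms=3/7b
4) 979.592ms=12/7b +489.796ms=6/7b
5) 1469.388ms=18/7b +244.898ms=3/7b
6) 1714.286ms=3b +857.143ms=3/2b
7) 2571.429ms=9/2b +857.143ms=3/2b
Σ=6b of 6 (105bpm 3/4) — PASS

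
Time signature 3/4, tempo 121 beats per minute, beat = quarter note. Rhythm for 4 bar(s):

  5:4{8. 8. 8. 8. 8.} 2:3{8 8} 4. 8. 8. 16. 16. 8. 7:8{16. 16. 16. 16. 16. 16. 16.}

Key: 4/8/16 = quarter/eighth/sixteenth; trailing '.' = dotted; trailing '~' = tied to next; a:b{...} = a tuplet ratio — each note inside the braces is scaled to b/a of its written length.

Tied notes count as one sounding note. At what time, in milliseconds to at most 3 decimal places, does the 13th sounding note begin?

note 13 onset = 33/4b = 4090.909ms

1. 0.0ms @ 0 + 297.521ms (3/5)
2. 297.521ms @ 3/5 + 297.521ms (3/5)
3. 595.041ms @ 6/5 + 297.521ms (3/5)
4. 892.562ms @ 9/5 + 297.521ms (3/5)
5. 1190.083ms @ 12/5 + 297.521ms (3/5)
6. 1487.603ms @ 3 + 371.901ms (3/4)
7. 1859.504ms @ 15/4 + 371.901ms (3/4)
8. 2231.405ms @ 9/2 + 743.802ms (3/2)
9. 2975.207ms @ 6 + 371.901ms (3/4)
10. 3347.107ms @ 27/4 + 371.901ms (3/4)
11. 3719.008ms @ 15/2 + 185.95ms (3/8)
12. 3904.959ms @ 63/8 + 185.95ms (3/8)
13. 4090.909ms @ 33/4 + 371.901ms (3/4)
14. 4462.81ms @ 9 + 212.515ms (3/7)
15. 4675.325ms @ 66/7 + 212.515ms (3/7)
16. 4887.839ms @ 69/7 + 212.515ms (3/7)
17. 5100.354ms @ 72/7 + 212.515ms (3/7)
18. 5312.869ms @ 75/7 + 212.515ms (3/7)
19. 5525.384ms @ 78/7 + 212.515ms (3/7)
20. 5737.898ms @ 81/7 + 212.515ms (3/7)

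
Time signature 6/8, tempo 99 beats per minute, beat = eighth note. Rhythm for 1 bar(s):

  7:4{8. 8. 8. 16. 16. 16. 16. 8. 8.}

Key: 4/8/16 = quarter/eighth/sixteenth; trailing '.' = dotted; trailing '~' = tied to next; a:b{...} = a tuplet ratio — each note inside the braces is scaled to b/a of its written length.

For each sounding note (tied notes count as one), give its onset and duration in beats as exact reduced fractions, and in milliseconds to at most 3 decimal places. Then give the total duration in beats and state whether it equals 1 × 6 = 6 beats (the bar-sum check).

1) 0.0ms=0b +519.481ms=6/7b
2) 519.481ms=6/7b +519.481ms=6/7b
3) 1038.961ms=12/7b +519.481ms=6/7b
4) 1558.442ms=18/7b +259.74ms=3/7b
5) 1818.182ms=3b +259.74ms=3/7b
6) 2077.922ms=24/7b +259.74ms=3/7b
7) 2337.662ms=27/7b +259.74ms=3/7b
8) 2597.403ms=30/7b +519.481ms=6/7b
9) 3116.883ms=36/7b +519.481ms=6/7b
Σ=6b of 6 (99bpm 6/8) — PASS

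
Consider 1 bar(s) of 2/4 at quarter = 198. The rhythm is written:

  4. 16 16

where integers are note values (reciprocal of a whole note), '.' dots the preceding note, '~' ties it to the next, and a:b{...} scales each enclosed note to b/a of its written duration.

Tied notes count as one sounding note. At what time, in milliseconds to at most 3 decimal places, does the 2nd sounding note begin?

1. 0.0ms @ 0 + 454.545ms (3/2)
2. 454.545ms @ 3/2 + 75.758ms (1/4)
3. 530.303ms @ 7/4 + 75.758ms (1/4)

note 2 onset = 3/2b = 454.545ms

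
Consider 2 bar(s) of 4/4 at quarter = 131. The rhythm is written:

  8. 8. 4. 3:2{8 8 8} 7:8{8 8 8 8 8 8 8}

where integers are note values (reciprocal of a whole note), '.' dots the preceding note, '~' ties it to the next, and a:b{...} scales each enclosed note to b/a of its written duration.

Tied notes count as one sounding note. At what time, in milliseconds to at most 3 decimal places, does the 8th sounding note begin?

note 8 onset = 32/7b = 2093.784ms

1. 0.0ms @ 0 + 343.511ms (3/4)
2. 343.511ms @ 3/4 + 343.511ms (3/4)
3. 687.023ms @ 3/2 + 687.023ms (3/2)
4. 1374.046ms @ 3 + 152.672ms (1/3)
5. 1526.718ms @ 10/3 + 152.672ms (1/3)
6. 1679.389ms @ 11/3 + 152.672ms (1/3)
7. 1832.061ms @ 4 + 261.723ms (4/7)
8. 2093.784ms @ 32/7 + 261.723ms (4/7)
9. 2355.507ms @ 36/7 + 261.723ms (4/7)
10. 2617.23ms @ 40/7 + 261.723ms (4/7)
11. 2878.953ms @ 44/7 + 261.723ms (4/7)
12. 3140.676ms @ 48/7 + 261.723ms (4/7)
13. 3402.399ms @ 52/7 + 261.723ms (4/7)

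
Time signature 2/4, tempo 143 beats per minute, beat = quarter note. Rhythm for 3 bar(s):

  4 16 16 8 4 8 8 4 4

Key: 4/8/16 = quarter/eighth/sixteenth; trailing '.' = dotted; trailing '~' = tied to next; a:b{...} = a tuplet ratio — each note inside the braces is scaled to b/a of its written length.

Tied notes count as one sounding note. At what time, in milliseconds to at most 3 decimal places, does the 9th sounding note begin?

1. 0.0ms @ 0 + 419.58ms (1)
2. 419.58ms @ 1 + 104.895ms (1/4)
3. 524.476ms @ 5/4 + 104.895ms (1/4)
4. 629.371ms @ 3/2 + 209.79ms (1/2)
5. 839.161ms @ 2 + 419.58ms (1)
6. 1258.741ms @ 3 + 209.79ms (1/2)
7. 1468.531ms @ 7/2 + 209.79ms (1/2)
8. 1678.322ms @ 4 + 419.58ms (1)
9. 2097.902ms @ 5 + 419.58ms (1)

note 9 onset = 5b = 2097.902ms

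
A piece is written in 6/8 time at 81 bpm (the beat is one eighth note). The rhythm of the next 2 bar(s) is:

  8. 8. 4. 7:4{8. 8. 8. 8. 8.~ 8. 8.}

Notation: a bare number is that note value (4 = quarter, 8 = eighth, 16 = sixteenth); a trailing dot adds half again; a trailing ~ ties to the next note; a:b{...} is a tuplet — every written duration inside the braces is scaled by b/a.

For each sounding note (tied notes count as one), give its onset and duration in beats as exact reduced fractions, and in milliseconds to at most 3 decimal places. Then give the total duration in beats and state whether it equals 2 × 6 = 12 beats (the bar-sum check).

1) 0.0ms=0b +1111.111ms=3/2b
2) 1111.111ms=3/2b +1111.111ms=3/2b
3) 2222.222ms=3b +2222.222ms=3b
4) 4444.444ms=6b +634.921ms=6/7b
5) 5079.365ms=48/7b +634.921ms=6/7b
6) 5714.286ms=54/7b +634.921ms=6/7b
7) 6349.206ms=60/7b +634.921ms=6/7b
8) 6984.127ms=66/7b +1269.841ms=12/7b
9) 8253.968ms=78/7b +634.921ms=6/7b
Σ=12b of 12 (81bpm 6/8) — PASS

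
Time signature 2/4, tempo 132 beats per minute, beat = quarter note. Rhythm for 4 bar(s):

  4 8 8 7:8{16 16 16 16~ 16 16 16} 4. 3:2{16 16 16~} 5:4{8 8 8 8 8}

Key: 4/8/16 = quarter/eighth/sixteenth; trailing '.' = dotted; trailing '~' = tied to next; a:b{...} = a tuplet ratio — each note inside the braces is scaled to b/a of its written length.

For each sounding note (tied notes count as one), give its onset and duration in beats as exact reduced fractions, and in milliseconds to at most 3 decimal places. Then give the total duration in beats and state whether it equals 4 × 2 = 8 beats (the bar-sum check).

1) 0.0ms=0b +454.545ms=1b
2) 454.545ms=1b +227.273ms=1/2b
3) 681.818ms=3/2b +227.273ms=1/2b
4) 909.091ms=2b +129.87ms=2/7b
5) 1038.961ms=16/7b +129.87ms=2/7b
6) 1168.831ms=18/7b +129.87ms=2/7b
7) 1298.701ms=20/7b +259.74ms=4/7b
8) 1558.442ms=24/7b +129.87ms=2/7b
9) 1688.312ms=26/7b +129.87ms=2/7b
10) 1818.182ms=4b +681.818ms=3/2b
11) 2500.0ms=11/2b +75.758ms=1/6b
12) 2575.758ms=17/3b +75.758ms=1/6b
13) 2651.515ms=35/6b +257.576ms=17/30b
14) 2909.091ms=32/5b +181.818ms=2/5b
15) 3090.909ms=34/5b +181.818ms=2/5b
16) 3272.727ms=36/5b +181.818ms=2/5b
17) 3454.545ms=38/5b +181.818ms=2/5b
Σ=8b of 8 (132bpm 2/4) — PASS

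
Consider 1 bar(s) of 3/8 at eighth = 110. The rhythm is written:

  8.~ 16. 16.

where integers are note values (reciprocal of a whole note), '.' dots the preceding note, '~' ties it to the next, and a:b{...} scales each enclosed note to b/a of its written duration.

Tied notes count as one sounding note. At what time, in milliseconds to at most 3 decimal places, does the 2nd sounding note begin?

1. 0.0ms @ 0 + 1227.273ms (9/4)
2. 1227.273ms @ 9/4 + 409.091ms (3/4)

note 2 onset = 9/4b = 1227.273ms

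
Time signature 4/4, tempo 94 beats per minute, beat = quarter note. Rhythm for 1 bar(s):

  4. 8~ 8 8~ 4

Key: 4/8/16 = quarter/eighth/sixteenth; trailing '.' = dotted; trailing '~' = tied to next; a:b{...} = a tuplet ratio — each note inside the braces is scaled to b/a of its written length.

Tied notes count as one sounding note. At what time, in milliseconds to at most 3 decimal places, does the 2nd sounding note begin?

1. 0.0ms @ 0 + 957.447ms (3/2)
2. 957.447ms @ 3/2 + 638.298ms (1)
3. 1595.745ms @ 5/2 + 957.447ms (3/2)

note 2 onset = 3/2b = 957.447ms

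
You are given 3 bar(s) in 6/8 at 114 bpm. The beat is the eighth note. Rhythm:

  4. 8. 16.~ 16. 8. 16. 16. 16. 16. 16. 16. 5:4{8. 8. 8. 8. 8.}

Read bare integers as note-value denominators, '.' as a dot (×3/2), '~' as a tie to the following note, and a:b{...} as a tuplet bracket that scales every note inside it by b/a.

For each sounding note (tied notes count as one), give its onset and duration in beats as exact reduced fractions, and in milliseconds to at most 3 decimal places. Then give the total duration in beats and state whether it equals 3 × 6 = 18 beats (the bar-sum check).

1) 0.0ms=0b +1578.947ms=3b
2) 1578.947ms=3b +789.474ms=3/2b
3) 2368.421ms=9/2b +789.474ms=3/2b
4) 3157.895ms=6b +789.474ms=3/2b
5) 3947.368ms=15/2b +394.737ms=3/4b
6) 4342.105ms=33/4b +394.737ms=3/4b
7) 4736.842ms=9b +394.737ms=3/4b
8) 5131.579ms=39/4b +394.737ms=3/4b
9) 5526.316ms=21/2b +394.737ms=3/4b
10) 5921.053ms=45/4b +394.737ms=3/4b
11) 6315.789ms=12b +631.579ms=6/5b
12) 6947.368ms=66/5b +631.579ms=6/5b
13) 7578.947ms=72/5b +631.579ms=6/5b
14) 8210.526ms=78/5b +631.579ms=6/5b
15) 8842.105ms=84/5b +631.579ms=6/5b
Σ=18b of 18 (114bpm 6/8) — PASS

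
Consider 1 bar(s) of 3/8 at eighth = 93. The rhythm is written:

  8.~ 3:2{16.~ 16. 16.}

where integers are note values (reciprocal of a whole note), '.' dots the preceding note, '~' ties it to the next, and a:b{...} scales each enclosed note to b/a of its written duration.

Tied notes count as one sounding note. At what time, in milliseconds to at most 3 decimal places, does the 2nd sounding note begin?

1. 0.0ms @ 0 + 1612.903ms (5/2)
2. 1612.903ms @ 5/2 + 322.581ms (1/2)

note 2 onset = 5/2b = 1612.903ms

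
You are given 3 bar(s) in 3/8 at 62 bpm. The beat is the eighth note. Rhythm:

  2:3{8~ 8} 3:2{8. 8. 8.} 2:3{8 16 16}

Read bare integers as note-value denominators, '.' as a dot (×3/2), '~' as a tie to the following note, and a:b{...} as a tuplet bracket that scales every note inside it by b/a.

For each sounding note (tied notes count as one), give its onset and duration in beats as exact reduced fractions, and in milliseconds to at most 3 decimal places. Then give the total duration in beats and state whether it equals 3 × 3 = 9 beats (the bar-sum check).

1) 0.0ms=0b +2903.226ms=3b
2) 2903.226ms=3b +967.742ms=1b
3) 3870.968ms=4b +967.742ms=1b
4) 4838.71ms=5b +967.742ms=1b
5) 5806.452ms=6b +1451.613ms=3/2b
6) 7258.065ms=15/2b +725.806ms=3/4b
7) 7983.871ms=33/4b +725.806ms=3/4b
Σ=9b of 9 (62bpm 3/8) — PASS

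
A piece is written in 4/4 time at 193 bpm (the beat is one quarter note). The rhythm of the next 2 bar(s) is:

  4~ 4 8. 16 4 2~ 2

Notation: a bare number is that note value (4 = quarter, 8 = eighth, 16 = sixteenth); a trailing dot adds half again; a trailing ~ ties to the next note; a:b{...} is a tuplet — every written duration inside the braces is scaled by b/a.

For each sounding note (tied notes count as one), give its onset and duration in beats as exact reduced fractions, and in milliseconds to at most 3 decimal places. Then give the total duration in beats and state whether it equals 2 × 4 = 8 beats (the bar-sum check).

1) 0.0ms=0b +621.762ms=2b
2) 621.762ms=2b +233.161ms=3/4b
3) 854.922ms=11/4b +77.72ms=1/4b
4) 932.642ms=3b +310.881ms=1b
5) 1243.523ms=4b +1243.523ms=4b
Σ=8b of 8 (193bpm 4/4) — PASS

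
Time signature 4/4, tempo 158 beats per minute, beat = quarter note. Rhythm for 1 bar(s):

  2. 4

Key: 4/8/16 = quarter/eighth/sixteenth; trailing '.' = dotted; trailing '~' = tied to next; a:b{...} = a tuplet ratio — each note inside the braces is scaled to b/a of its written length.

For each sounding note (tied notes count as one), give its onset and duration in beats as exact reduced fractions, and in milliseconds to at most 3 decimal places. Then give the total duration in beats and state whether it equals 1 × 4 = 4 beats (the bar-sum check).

1) 0.0ms=0b +1139.241ms=3b
2) 1139.241ms=3b +379.747ms=1b
Σ=4b of 4 (158bpm 4/4) — PASS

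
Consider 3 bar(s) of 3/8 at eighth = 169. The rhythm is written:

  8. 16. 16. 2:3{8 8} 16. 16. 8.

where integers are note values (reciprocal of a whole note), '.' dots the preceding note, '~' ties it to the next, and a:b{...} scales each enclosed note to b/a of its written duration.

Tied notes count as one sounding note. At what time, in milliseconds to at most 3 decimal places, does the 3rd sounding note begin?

note 3 onset = 9/4b = 798.817ms

1. 0.0ms @ 0 + 532.544ms (3/2)
2. 532.544ms @ 3/2 + 266.272ms (3/4)
3. 798.817ms @ 9/4 + 266.272ms (3/4)
4. 1065.089ms @ 3 + 532.544ms (3/2)
5. 1597.633ms @ 9/2 + 532.544ms (3/2)
6. 2130.178ms @ 6 + 266.272ms (3/4)
7. 2396.45ms @ 27/4 + 266.272ms (3/4)
8. 2662.722ms @ 15/2 + 532.544ms (3/2)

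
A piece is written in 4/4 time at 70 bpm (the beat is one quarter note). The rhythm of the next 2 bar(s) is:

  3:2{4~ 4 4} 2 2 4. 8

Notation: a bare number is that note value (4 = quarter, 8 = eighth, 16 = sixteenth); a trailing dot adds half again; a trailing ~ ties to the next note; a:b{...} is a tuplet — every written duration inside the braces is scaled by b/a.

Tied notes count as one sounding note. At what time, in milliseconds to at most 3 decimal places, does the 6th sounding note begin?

note 6 onset = 15/2b = 6428.571ms

1. 0.0ms @ 0 + 1142.857ms (4/3)
2. 1142.857ms @ 4/3 + 571.429ms (2/3)
3. 1714.286ms @ 2 + 1714.286ms (2)
4. 3428.571ms @ 4 + 1714.286ms (2)
5. 5142.857ms @ 6 + 1285.714ms (3/2)
6. 6428.571ms @ 15/2 + 428.571ms (1/2)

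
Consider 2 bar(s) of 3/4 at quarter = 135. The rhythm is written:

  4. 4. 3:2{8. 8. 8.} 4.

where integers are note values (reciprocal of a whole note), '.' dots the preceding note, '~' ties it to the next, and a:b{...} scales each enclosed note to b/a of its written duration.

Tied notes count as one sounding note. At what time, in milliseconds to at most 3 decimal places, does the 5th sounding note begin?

1. 0.0ms @ 0 + 666.667ms (3/2)
2. 666.667ms @ 3/2 + 666.667ms (3/2)
3. 1333.333ms @ 3 + 222.222ms (1/2)
4. 1555.556ms @ 7/2 + 222.222ms (1/2)
5. 1777.778ms @ 4 + 222.222ms (1/2)
6. 2000.0ms @ 9/2 + 666.667ms (3/2)

note 5 onset = 4b = 1777.778ms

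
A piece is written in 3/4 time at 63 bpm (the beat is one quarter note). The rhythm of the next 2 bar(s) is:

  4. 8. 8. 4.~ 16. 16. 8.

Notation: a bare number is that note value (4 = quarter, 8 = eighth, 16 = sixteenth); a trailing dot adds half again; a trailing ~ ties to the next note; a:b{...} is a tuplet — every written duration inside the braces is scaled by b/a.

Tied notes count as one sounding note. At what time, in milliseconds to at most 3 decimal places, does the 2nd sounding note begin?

note 2 onset = 3/2b = 1428.571ms

1. 0.0ms @ 0 + 1428.571ms (3/2)
2. 1428.571ms @ 3/2 + 714.286ms (3/4)
3. 2142.857ms @ 9/4 + 714.286ms (3/4)
4. 2857.143ms @ 3 + 1785.714ms (15/8)
5. 4642.857ms @ 39/8 + 357.143ms (3/8)
6. 5000.0ms @ 21/4 + 714.286ms (3/4)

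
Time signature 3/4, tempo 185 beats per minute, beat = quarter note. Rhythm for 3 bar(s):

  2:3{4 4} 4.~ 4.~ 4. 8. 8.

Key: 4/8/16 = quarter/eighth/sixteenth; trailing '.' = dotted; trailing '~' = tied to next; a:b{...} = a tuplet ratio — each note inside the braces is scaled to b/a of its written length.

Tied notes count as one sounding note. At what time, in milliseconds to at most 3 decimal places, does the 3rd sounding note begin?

note 3 onset = 3b = 972.973ms

1. 0.0ms @ 0 + 486.486ms (3/2)
2. 486.486ms @ 3/2 + 486.486ms (3/2)
3. 972.973ms @ 3 + 1459.459ms (9/2)
4. 2432.432ms @ 15/2 + 243.243ms (3/4)
5. 2675.676ms @ 33/4 + 243.243ms (3/4)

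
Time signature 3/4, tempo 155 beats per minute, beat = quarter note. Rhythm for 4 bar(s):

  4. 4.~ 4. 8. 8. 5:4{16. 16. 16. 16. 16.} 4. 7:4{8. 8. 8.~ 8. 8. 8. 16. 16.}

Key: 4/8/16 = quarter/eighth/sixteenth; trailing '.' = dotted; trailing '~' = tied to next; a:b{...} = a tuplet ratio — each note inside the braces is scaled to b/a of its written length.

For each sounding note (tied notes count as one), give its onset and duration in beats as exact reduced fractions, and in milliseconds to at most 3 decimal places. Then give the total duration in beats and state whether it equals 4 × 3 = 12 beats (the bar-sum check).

1) 0.0ms=0b +580.645ms=3/2b
2) 580.645ms=3/2b +1161.29ms=3b
3) 1741.935ms=9/2b +290.323ms=3/4b
4) 2032.258ms=21/4b +290.323ms=3/4b
5) 2322.581ms=6b +116.129ms=3/10b
6) 2438.71ms=63/10b +116.129ms=3/10b
7) 2554.839ms=33/5b +116.129ms=3/10b
8) 2670.968ms=69/10b +116.129ms=3/10b
9) 2787.097ms=36/5b +116.129ms=3/10b
10) 2903.226ms=15/2b +580.645ms=3/2b
11) 3483.871ms=9b +165.899ms=3/7b
12) 3649.77ms=66/7b +165.899ms=3/7b
13) 3815.668ms=69/7b +331.797ms=6/7b
14) 4147.465ms=75/7b +165.899ms=3/7b
15) 4313.364ms=78/7b +165.899ms=3/7b
16) 4479.263ms=81/7b +82.949ms=3/14b
17) 4562.212ms=165/14b +82.949ms=3/14b
Σ=12b of 12 (155bpm 3/4) — PASS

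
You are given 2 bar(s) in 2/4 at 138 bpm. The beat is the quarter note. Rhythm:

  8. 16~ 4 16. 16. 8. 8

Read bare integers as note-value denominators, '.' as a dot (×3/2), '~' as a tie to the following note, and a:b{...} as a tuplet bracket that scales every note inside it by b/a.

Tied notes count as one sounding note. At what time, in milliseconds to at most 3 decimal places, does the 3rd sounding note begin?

note 3 onset = 2b = 869.565ms

1. 0.0ms @ 0 + 326.087ms (3/4)
2. 326.087ms @ 3/4 + 543.478ms (5/4)
3. 869.565ms @ 2 + 163.043ms (3/8)
4. 1032.609ms @ 19/8 + 163.043ms (3/8)
5. 1195.652ms @ 11/4 + 326.087ms (3/4)
6. 1521.739ms @ 7/2 + 217.391ms (1/2)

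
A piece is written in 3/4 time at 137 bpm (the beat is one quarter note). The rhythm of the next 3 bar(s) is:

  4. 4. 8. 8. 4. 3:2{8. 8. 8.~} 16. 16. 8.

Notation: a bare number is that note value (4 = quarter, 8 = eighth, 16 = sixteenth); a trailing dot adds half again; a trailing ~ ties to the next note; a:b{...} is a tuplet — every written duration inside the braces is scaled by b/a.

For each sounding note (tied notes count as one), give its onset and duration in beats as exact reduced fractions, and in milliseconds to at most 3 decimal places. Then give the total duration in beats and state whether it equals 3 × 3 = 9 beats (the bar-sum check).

1) 0.0ms=0b +656.934ms=3/2b
2) 656.934ms=3/2b +656.934ms=3/2b
3) 1313.869ms=3b +328.467ms=3/4b
4) 1642.336ms=15/4b +328.467ms=3/4b
5) 1970.803ms=9/2b +656.934ms=3/2b
6) 2627.737ms=6b +218.978ms=1/2b
7) 2846.715ms=13/2b +218.978ms=1/2b
8) 3065.693ms=7b +383.212ms=7/8b
9) 3448.905ms=63/8b +164.234ms=3/8b
10) 3613.139ms=33/4b +328.467ms=3/4b
Σ=9b of 9 (137bpm 3/4) — PASS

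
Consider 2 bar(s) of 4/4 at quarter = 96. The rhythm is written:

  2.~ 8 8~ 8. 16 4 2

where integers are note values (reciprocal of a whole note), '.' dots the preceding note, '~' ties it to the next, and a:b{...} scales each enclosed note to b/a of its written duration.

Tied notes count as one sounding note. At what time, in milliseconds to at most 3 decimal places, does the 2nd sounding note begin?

note 2 onset = 7/2b = 2187.5ms

1. 0.0ms @ 0 + 2187.5ms (7/2)
2. 2187.5ms @ 7/2 + 781.25ms (5/4)
3. 2968.75ms @ 19/4 + 156.25ms (1/4)
4. 3125.0ms @ 5 + 625.0ms (1)
5. 3750.0ms @ 6 + 1250.0ms (2)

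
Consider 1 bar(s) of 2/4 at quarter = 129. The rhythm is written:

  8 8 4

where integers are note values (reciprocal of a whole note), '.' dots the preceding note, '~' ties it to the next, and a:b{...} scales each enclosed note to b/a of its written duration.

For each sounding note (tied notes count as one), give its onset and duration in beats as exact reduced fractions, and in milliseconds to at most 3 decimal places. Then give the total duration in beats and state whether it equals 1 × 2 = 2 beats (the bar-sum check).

1) 0.0ms=0b +232.558ms=1/2b
2) 232.558ms=1/2b +232.558ms=1/2b
3) 465.116ms=1b +465.116ms=1b
Σ=2b of 2 (129bpm 2/4) — PASS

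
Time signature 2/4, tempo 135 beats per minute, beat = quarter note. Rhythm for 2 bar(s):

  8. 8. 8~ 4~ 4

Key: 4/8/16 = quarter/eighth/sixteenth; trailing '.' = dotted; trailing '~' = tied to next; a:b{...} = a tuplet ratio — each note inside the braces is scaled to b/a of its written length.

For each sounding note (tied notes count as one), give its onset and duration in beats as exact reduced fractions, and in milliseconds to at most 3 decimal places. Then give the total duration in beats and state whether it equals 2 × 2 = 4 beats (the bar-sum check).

1) 0.0ms=0b +333.333ms=3/4b
2) 333.333ms=3/4b +333.333ms=3/4b
3) 666.667ms=3/2b +1111.111ms=5/2b
Σ=4b of 4 (135bpm 2/4) — PASS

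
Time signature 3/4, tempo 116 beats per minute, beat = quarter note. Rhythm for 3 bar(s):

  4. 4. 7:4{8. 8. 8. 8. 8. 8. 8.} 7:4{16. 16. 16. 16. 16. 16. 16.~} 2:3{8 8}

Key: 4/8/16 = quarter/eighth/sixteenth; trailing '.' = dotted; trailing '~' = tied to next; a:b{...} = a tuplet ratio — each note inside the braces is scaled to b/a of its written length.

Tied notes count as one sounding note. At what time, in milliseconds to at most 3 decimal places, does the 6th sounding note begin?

1. 0.0ms @ 0 + 775.862ms (3/2)
2. 775.862ms @ 3/2 + 775.862ms (3/2)
3. 1551.724ms @ 3 + 221.675ms (3/7)
4. 1773.399ms @ 24/7 + 221.675ms (3/7)
5. 1995.074ms @ 27/7 + 221.675ms (3/7)
6. 2216.749ms @ 30/7 + 221.675ms (3/7)
7. 2438.424ms @ 33/7 + 221.675ms (3/7)
8. 2660.099ms @ 36/7 + 221.675ms (3/7)
9. 2881.773ms @ 39/7 + 221.675ms (3/7)
10. 3103.448ms @ 6 + 110.837ms (3/14)
11. 3214.286ms @ 87/14 + 110.837ms (3/14)
12. 3325.123ms @ 45/7 + 110.837ms (3/14)
13. 3435.961ms @ 93/14 + 110.837ms (3/14)
14. 3546.798ms @ 48/7 + 110.837ms (3/14)
15. 3657.635ms @ 99/14 + 110.837ms (3/14)
16. 3768.473ms @ 51/7 + 498.768ms (27/28)
17. 4267.241ms @ 33/4 + 387.931ms (3/4)

note 6 onset = 30/7b = 2216.749ms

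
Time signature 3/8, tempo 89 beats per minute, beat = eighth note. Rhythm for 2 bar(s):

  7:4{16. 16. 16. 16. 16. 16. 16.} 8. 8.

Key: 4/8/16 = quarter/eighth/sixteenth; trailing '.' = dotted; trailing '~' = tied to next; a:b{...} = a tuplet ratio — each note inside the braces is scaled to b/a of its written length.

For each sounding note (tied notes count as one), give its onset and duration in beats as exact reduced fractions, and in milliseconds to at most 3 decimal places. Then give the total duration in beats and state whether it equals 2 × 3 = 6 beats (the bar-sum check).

1) 0.0ms=0b +288.925ms=3/7b
2) 288.925ms=3/7b +288.925ms=3/7b
3) 577.849ms=6/7b +288.925ms=3/7b
4) 866.774ms=9/7b +288.925ms=3/7b
5) 1155.698ms=12/7b +288.925ms=3/7b
6) 1444.623ms=15/7b +288.925ms=3/7b
7) 1733.547ms=18/7b +288.925ms=3/7b
8) 2022.472ms=3b +1011.236ms=3/2b
9) 3033.708ms=9/2b +1011.236ms=3/2b
Σ=6b of 6 (89bpm 3/8) — PASS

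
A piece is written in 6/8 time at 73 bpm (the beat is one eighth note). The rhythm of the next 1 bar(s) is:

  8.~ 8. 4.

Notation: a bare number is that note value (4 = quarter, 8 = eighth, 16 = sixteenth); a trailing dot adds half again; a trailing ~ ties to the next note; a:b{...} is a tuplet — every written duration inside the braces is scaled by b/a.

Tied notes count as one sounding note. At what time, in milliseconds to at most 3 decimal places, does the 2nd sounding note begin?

note 2 onset = 3b = 2465.753ms

1. 0.0ms @ 0 + 2465.753ms (3)
2. 2465.753ms @ 3 + 2465.753ms (3)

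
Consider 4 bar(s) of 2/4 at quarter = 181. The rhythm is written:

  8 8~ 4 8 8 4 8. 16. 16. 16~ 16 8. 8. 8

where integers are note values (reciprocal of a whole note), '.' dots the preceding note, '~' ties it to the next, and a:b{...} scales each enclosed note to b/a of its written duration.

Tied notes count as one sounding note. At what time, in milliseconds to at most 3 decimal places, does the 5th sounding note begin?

1. 0.0ms @ 0 + 165.746ms (1/2)
2. 165.746ms @ 1/2 + 497.238ms (3/2)
3. 662.983ms @ 2 + 165.746ms (1/2)
4. 828.729ms @ 5/2 + 165.746ms (1/2)
5. 994.475ms @ 3 + 331.492ms (1)
6. 1325.967ms @ 4 + 248.619ms (3/4)
7. 1574.586ms @ 19/4 + 124.309ms (3/8)
8. 1698.895ms @ 41/8 + 124.309ms (3/8)
9. 1823.204ms @ 11/2 + 165.746ms (1/2)
10. 1988.95ms @ 6 + 248.619ms (3/4)
11. 2237.569ms @ 27/4 + 248.619ms (3/4)
12. 2486.188ms @ 15/2 + 165.746ms (1/2)

note 5 onset = 3b = 994.475ms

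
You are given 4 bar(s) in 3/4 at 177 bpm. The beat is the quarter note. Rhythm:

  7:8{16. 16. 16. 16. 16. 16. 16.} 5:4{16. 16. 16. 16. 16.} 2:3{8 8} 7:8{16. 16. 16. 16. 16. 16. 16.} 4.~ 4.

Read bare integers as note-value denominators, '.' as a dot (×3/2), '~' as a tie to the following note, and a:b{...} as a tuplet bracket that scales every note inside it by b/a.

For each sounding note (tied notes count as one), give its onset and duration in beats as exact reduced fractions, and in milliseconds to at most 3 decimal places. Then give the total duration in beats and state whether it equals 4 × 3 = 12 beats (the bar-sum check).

1) 0.0ms=0b +145.278ms=3/7b
2) 145.278ms=3/7b +145.278ms=3/7b
3) 290.557ms=6/7b +145.278ms=3/7b
4) 435.835ms=9/7b +145.278ms=3/7b
5) 581.114ms=12/7b +145.278ms=3/7b
6) 726.392ms=15/7b +145.278ms=3/7b
7) 871.671ms=18/7b +145.278ms=3/7b
8) 1016.949ms=3b +101.695ms=3/10b
9) 1118.644ms=33/10b +101.695ms=3/10b
10) 1220.339ms=18/5b +101.695ms=3/10b
11) 1322.034ms=39/10b +101.695ms=3/10b
12) 1423.729ms=21/5b +101.695ms=3/10b
13) 1525.424ms=9/2b +254.237ms=3/4b
14) 1779.661ms=21/4b +254.237ms=3/4b
15) 2033.898ms=6b +145.278ms=3/7b
16) 2179.177ms=45/7b +145.278ms=3/7b
17) 2324.455ms=48/7b +145.278ms=3/7b
18) 2469.734ms=51/7b +145.278ms=3/7b
19) 2615.012ms=54/7b +145.278ms=3/7b
20) 2760.291ms=57/7b +145.278ms=3/7b
21) 2905.569ms=60/7b +145.278ms=3/7b
22) 3050.847ms=9b +1016.949ms=3b
Σ=12b of 12 (177bpm 3/4) — PASS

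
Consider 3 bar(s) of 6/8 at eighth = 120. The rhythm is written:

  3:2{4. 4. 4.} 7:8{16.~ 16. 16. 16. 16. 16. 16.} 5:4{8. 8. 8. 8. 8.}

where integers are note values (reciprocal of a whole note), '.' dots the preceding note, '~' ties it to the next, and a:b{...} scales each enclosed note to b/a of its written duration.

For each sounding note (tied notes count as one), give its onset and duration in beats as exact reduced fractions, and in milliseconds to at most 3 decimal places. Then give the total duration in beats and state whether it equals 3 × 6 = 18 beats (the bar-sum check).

1) 0.0ms=0b +1000.0ms=2b
2) 1000.0ms=2b +1000.0ms=2b
3) 2000.0ms=4b +1000.0ms=2b
4) 3000.0ms=6b +857.143ms=12/7b
5) 3857.143ms=54/7b +428.571ms=6/7b
6) 4285.714ms=60/7b +428.571ms=6/7b
7) 4714.286ms=66/7b +428.571ms=6/7b
8) 5142.857ms=72/7b +428.571ms=6/7b
9) 5571.429ms=78/7b +428.571ms=6/7b
10) 6000.0ms=12b +600.0ms=6/5b
11) 6600.0ms=66/5b +600.0ms=6/5b
12) 7200.0ms=72/5b +600.0ms=6/5b
13) 7800.0ms=78/5b +600.0ms=6/5b
14) 8400.0ms=84/5b +600.0ms=6/5b
Σ=18b of 18 (120bpm 6/8) — PASS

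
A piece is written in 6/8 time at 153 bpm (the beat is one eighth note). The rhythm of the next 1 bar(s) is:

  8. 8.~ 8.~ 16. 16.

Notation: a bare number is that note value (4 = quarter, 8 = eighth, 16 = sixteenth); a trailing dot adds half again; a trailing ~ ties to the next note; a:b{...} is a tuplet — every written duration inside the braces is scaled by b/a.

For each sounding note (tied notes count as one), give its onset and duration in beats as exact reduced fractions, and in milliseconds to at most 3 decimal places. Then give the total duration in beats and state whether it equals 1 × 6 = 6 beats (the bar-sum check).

1) 0.0ms=0b +588.235ms=3/2b
2) 588.235ms=3/2b +1470.588ms=15/4b
3) 2058.824ms=21/4b +294.118ms=3/4b
Σ=6b of 6 (153bpm 6/8) — PASS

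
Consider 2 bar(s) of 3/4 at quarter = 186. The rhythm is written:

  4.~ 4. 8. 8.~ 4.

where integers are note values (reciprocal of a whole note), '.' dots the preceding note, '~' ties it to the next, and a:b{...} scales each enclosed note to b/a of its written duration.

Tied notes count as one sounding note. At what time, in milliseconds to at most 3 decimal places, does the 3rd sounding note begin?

1. 0.0ms @ 0 + 967.742ms (3)
2. 967.742ms @ 3 + 241.935ms (3/4)
3. 1209.677ms @ 15/4 + 725.806ms (9/4)

note 3 onset = 15/4b = 1209.677ms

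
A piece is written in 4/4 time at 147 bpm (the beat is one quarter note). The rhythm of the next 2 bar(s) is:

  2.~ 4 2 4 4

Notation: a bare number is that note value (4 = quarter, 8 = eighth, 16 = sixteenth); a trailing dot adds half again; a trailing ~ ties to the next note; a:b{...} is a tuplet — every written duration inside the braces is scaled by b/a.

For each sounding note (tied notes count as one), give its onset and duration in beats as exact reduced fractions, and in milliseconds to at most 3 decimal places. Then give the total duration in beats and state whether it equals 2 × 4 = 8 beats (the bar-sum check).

1) 0.0ms=0b +1632.653ms=4b
2) 1632.653ms=4b +816.327ms=2b
3) 2448.98ms=6b +408.163ms=1b
4) 2857.143ms=7b +408.163ms=1b
Σ=8b of 8 (147bpm 4/4) — PASS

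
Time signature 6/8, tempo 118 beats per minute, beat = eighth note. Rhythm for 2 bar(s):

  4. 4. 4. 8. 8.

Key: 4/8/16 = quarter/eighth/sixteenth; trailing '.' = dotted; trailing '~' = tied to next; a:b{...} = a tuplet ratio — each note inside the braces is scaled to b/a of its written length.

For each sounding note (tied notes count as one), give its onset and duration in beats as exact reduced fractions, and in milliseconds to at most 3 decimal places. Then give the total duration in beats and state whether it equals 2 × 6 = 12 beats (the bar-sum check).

1) 0.0ms=0b +1525.424ms=3b
2) 1525.424ms=3b +1525.424ms=3b
3) 3050.847ms=6b +1525.424ms=3b
4) 4576.271ms=9b +762.712ms=3/2b
5) 5338.983ms=21/2b +762.712ms=3/2b
Σ=12b of 12 (118bpm 6/8) — PASS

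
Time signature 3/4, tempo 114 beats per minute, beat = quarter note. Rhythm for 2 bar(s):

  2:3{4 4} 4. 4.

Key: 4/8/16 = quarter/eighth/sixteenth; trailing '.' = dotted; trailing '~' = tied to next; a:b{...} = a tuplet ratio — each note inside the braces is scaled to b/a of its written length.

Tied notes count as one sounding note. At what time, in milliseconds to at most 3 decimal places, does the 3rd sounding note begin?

note 3 onset = 3b = 1578.947ms

1. 0.0ms @ 0 + 789.474ms (3/2)
2. 789.474ms @ 3/2 + 789.474ms (3/2)
3. 1578.947ms @ 3 + 789.474ms (3/2)
4. 2368.421ms @ 9/2 + 789.474ms (3/2)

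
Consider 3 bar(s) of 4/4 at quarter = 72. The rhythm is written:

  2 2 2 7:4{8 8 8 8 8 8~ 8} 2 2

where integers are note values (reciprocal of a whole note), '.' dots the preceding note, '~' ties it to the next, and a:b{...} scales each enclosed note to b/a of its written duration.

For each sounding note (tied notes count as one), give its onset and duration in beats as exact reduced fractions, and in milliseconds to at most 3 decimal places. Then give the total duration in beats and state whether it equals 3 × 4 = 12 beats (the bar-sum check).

1) 0.0ms=0b +1666.667ms=2b
2) 1666.667ms=2b +1666.667ms=2b
3) 3333.333ms=4b +1666.667ms=2b
4) 5000.0ms=6b +238.095ms=2/7b
5) 5238.095ms=44/7b +238.095ms=2/7b
6) 5476.19ms=46/7b +238.095ms=2/7b
7) 5714.286ms=48/7b +238.095ms=2/7b
8) 5952.381ms=50/7b +238.095ms=2/7b
9) 6190.476ms=52/7b +476.19ms=4/7b
10) 6666.667ms=8b +1666.667ms=2b
11) 8333.333ms=10b +1666.667ms=2b
Σ=12b of 12 (72bpm 4/4) — PASS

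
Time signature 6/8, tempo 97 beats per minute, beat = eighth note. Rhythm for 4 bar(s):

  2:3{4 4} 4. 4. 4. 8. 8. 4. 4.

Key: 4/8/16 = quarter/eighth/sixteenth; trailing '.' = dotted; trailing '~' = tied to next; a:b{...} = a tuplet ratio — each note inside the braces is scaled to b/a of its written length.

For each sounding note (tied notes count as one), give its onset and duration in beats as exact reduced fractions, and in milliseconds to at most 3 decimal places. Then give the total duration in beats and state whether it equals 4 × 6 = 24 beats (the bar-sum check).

1) 0.0ms=0b +1855.67ms=3b
2) 1855.67ms=3b +1855.67ms=3b
3) 3711.34ms=6b +1855.67ms=3b
4) 5567.01ms=9b +1855.67ms=3b
5) 7422.68ms=12b +1855.67ms=3b
6) 9278.351ms=15b +927.835ms=3/2b
7) 10206.186ms=33/2b +927.835ms=3/2b
8) 11134.021ms=18b +1855.67ms=3b
9) 12989.691ms=21b +1855.67ms=3b
Σ=24b of 24 (97bpm 6/8) — PASS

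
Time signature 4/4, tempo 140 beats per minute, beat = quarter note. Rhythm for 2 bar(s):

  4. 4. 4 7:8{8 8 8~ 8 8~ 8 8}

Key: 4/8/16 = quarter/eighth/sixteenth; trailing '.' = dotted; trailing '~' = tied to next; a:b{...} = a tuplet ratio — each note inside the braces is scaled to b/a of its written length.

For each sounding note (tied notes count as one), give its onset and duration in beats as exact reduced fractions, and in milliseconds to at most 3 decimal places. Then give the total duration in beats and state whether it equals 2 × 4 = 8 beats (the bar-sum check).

1) 0.0ms=0b +642.857ms=3/2b
2) 642.857ms=3/2b +642.857ms=3/2b
3) 1285.714ms=3b +428.571ms=1b
4) 1714.286ms=4b +244.898ms=4/7b
5) 1959.184ms=32/7b +244.898ms=4/7b
6) 2204.082ms=36/7b +489.796ms=8/7b
7) 2693.878ms=44/7b +489.796ms=8/7b
8) 3183.673ms=52/7b +244.898ms=4/7b
Σ=8b of 8 (140bpm 4/4) — PASS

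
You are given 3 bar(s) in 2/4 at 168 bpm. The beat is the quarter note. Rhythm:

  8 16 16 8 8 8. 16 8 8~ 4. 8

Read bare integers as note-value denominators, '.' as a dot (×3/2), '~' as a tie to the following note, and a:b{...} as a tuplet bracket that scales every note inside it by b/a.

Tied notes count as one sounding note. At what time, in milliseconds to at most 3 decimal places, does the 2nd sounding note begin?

note 2 onset = 1/2b = 178.571ms

1. 0.0ms @ 0 + 178.571ms (1/2)
2. 178.571ms @ 1/2 + 89.286ms (1/4)
3. 267.857ms @ 3/4 + 89.286ms (1/4)
4. 357.143ms @ 1 + 178.571ms (1/2)
5. 535.714ms @ 3/2 + 178.571ms (1/2)
6. 714.286ms @ 2 + 267.857ms (3/4)
7. 982.143ms @ 11/4 + 89.286ms (1/4)
8. 1071.429ms @ 3 + 178.571ms (1/2)
9. 1250.0ms @ 7/2 + 714.286ms (2)
10. 1964.286ms @ 11/2 + 178.571ms (1/2)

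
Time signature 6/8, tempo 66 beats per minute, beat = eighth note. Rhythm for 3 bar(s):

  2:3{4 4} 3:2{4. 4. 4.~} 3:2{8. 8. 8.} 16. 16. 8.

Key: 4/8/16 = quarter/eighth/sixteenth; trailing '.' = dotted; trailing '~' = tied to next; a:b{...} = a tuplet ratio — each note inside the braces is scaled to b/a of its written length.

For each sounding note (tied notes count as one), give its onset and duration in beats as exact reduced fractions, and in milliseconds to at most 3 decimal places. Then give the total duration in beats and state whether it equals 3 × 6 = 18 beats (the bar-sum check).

1) 0.0ms=0b +2727.273ms=3b
2) 2727.273ms=3b +2727.273ms=3b
3) 5454.545ms=6b +1818.182ms=2b
4) 7272.727ms=8b +1818.182ms=2b
5) 9090.909ms=10b +2727.273ms=3b
6) 11818.182ms=13b +909.091ms=1b
7) 12727.273ms=14b +909.091ms=1b
8) 13636.364ms=15b +681.818ms=3/4b
9) 14318.182ms=63/4b +681.818ms=3/4b
10) 15000.0ms=33/2b +1363.636ms=3/2b
Σ=18b of 18 (66bpm 6/8) — PASS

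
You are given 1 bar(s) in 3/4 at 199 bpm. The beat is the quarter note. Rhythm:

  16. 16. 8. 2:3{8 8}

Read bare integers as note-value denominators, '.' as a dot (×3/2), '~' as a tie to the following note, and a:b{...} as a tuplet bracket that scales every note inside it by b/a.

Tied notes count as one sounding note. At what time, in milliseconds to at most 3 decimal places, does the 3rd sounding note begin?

note 3 onset = 3/4b = 226.131ms

1. 0.0ms @ 0 + 113.065ms (3/8)
2. 113.065ms @ 3/8 + 113.065ms (3/8)
3. 226.131ms @ 3/4 + 226.131ms (3/4)
4. 452.261ms @ 3/2 + 226.131ms (3/4)
5. 678.392ms @ 9/4 + 226.131ms (3/4)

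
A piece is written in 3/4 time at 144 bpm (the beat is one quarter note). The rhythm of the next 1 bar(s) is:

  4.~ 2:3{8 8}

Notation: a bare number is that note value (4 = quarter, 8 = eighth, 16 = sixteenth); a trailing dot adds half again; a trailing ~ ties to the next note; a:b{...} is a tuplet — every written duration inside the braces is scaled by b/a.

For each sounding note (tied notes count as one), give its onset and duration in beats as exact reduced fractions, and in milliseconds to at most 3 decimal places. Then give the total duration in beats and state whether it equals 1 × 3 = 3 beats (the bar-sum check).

1) 0.0ms=0b +937.5ms=9/4b
2) 937.5ms=9/4b +312.5ms=3/4b
Σ=3b of 3 (144bpm 3/4) — PASS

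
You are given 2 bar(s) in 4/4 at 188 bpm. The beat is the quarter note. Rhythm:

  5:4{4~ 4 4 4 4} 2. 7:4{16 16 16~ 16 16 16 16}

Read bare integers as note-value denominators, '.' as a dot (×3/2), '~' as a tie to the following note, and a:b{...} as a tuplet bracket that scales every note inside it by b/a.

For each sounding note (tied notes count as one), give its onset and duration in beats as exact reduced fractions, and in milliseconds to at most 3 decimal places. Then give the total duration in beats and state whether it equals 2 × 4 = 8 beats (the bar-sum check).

1) 0.0ms=0b +510.638ms=8/5b
2) 510.638ms=8/5b +255.319ms=4/5b
3) 765.957ms=12/5b +255.319ms=4/5b
4) 1021.277ms=16/5b +255.319ms=4/5b
5) 1276.596ms=4b +957.447ms=3b
6) 2234.043ms=7b +45.593ms=1/7b
7) 2279.635ms=50/7b +45.593ms=1/7b
8) 2325.228ms=51/7b +91.185ms=2/7b
9) 2416.413ms=53/7b +45.593ms=1/7b
10) 2462.006ms=54/7b +45.593ms=1/7b
11) 2507.599ms=55/7b +45.593ms=1/7b
Σ=8b of 8 (188bpm 4/4) — PASS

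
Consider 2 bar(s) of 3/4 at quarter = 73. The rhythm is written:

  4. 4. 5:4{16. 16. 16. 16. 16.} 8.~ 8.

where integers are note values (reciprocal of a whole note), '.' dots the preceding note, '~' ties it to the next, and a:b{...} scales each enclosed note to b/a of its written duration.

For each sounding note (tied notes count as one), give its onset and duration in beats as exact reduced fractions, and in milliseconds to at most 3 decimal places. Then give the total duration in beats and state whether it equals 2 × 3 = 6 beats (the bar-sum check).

1) 0.0ms=0b +1232.877ms=3/2b
2) 1232.877ms=3/2b +1232.877ms=3/2b
3) 2465.753ms=3b +246.575ms=3/10b
4) 2712.329ms=33/10b +246.575ms=3/10b
5) 2958.904ms=18/5b +246.575ms=3/10b
6) 3205.479ms=39/10b +246.575ms=3/10b
7) 3452.055ms=21/5b +246.575ms=3/10b
8) 3698.63ms=9/2b +1232.877ms=3/2b
Σ=6b of 6 (73bpm 3/4) — PASS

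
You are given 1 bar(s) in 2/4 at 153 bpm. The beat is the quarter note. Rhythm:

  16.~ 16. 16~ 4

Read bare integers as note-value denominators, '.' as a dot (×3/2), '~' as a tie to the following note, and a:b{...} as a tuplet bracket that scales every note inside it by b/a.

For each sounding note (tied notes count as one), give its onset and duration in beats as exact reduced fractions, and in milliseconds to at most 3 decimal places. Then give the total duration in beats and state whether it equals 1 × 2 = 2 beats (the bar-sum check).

1) 0.0ms=0b +294.118ms=3/4b
2) 294.118ms=3/4b +490.196ms=5/4b
Σ=2b of 2 (153bpm 2/4) — PASS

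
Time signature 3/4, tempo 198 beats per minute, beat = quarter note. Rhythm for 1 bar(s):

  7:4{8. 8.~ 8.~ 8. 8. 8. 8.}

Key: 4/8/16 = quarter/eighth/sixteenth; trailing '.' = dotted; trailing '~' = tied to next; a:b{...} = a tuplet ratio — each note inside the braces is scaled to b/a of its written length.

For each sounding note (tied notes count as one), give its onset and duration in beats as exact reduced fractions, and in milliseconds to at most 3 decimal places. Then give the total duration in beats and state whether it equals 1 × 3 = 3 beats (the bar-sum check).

1) 0.0ms=0b +129.87ms=3/7b
2) 129.87ms=3/7b +389.61ms=9/7b
3) 519.481ms=12/7b +129.87ms=3/7b
4) 649.351ms=15/7b +129.87ms=3/7b
5) 779.221ms=18/7b +129.87ms=3/7b
Σ=3b of 3 (198bpm 3/4) — PASS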